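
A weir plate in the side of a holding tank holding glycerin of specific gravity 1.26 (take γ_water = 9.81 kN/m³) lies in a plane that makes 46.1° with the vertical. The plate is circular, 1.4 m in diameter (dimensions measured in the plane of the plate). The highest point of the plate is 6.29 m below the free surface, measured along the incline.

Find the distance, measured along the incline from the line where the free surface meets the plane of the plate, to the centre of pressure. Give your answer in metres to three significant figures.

y_p = 7.01 m

γ = 1.26 × 9.81 = 12.3606 kN/m³.
The plate makes 46.1° with the vertical, i.e. θ = 90° − 46.1° = 43.9° to the horizontal. Measuring y along the incline from the free-surface line, vertical depth h = y·sinθ with sinθ = 0.693402.
The centroid is at the centre, 0.7 m below the top of the plate, so y_c = 6.29 + 0.7 = 6.99 m and h_c = 6.99 × 0.693402 = 4.84688 m.
A = π(0.7)² = 1.53938 m².
Resultant F = γ·h_c·A = 12.3606 × 4.84688 × 1.53938 = 92.2248 kN.
I_c = πr⁴/4 = π × 0.7⁴/4 = 0.188574 m⁴.
Centre of pressure: y_p = y_c + I_c/(y_c·A) = 6.99 + 0.188574/(6.99 × 1.53938) = 6.99 + 0.017525 = 7.00753 m along the plane.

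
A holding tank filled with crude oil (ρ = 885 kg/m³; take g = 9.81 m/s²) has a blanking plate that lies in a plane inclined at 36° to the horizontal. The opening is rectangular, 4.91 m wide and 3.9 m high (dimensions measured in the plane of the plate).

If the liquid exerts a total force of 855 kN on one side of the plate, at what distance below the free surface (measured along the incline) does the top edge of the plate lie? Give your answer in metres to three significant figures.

y_top ≈ 6.80 m

γ = ρg = 885 × 9.81 / 1000 = 8.68185 kN/m³.
A = 4.91 × 3.9 = 19.149 m².
From F = γ·h_c·A, the centroid depth is h_c = 855/(8.68185 × 19.149) = 5.1429 m.
Let θ = 36° be the plate's angle to the horizontal; measure y along the incline from where the plane meets the free surface. Vertical depth h = y·sinθ with sinθ = 0.587785.
Along the incline, y_c = h_c/sinθ = 5.1429/0.587785 = 8.74963 m.
The centroid lies 3.9/2 = 1.95 m below the top edge, so the top edge sits at y_top = 8.74963 − 1.95 = 6.79963 m along the incline.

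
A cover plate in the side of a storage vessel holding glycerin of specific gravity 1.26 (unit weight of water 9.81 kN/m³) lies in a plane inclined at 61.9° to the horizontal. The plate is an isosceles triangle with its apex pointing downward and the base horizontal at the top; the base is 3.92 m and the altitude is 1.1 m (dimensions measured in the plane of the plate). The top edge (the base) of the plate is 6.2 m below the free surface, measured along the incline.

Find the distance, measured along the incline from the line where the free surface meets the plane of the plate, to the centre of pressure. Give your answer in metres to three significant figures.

y_p = 6.58 m

γ = 1.26 × 9.81 = 12.3606 kN/m³.
Let θ = 61.9° be the plate's angle to the horizontal; measure y along the incline from where the plane meets the free surface. Vertical depth h = y·sinθ with sinθ = 0.882127.
With the apex down, the centroid sits h/3 = 1.1/3 = 0.366667 m below the base (the top edge), so y_c = 6.2 + 0.366667 = 6.56667 m and h_c = 6.56667 × 0.882127 = 5.79264 m.
A = ½ × 3.92 × 1.1 = 2.156 m².
Resultant F = γ·h_c·A = 12.3606 × 5.79264 × 2.156 = 154.371 kN.
I_c = b·h³/36 = 3.92 × 1.1³/36 = 0.144931 m⁴.
Centre of pressure: y_p = y_c + I_c/(y_c·A) = 6.56667 + 0.144931/(6.56667 × 2.156) = 6.56667 + 0.0102369 = 6.57691 m along the plane.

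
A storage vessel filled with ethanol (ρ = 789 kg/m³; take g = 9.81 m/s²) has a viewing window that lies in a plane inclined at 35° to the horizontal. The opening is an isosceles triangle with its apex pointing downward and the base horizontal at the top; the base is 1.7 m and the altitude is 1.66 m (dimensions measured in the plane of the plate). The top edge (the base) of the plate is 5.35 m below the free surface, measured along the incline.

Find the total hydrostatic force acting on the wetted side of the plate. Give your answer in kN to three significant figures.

γ = ρg = 789 × 9.81 / 1000 = 7.74009 kN/m³.
Let θ = 35° be the plate's angle to the horizontal; measure y along the incline from where the plane meets the free surface. Vertical depth h = y·sinθ with sinθ = 0.573576.
With the apex down, the centroid sits h/3 = 1.66/3 = 0.553333 m below the base (the top edge), so y_c = 5.35 + 0.553333 = 5.90333 m and h_c = 5.90333 × 0.573576 = 3.38601 m.
A = ½ × 1.7 × 1.66 = 1.411 m².
Resultant F = γ·h_c·A = 7.74009 × 3.38601 × 1.411 = 36.9795 kN.

F ≈ 37.0 kN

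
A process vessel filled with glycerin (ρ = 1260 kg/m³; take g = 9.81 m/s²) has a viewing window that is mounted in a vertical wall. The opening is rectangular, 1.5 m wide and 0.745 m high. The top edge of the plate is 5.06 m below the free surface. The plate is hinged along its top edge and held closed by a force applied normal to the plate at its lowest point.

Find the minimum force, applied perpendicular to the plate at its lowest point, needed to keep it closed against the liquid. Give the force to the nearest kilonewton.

P ≈ 38 kN

γ = ρg = 1260 × 9.81 / 1000 = 12.3606 kN/m³.
The centroid lies 0.745/2 = 0.3725 m below the top edge, so the centroid depth is h_c = 5.06 + 0.3725 = 5.4325 m.
A = 1.5 × 0.745 = 1.1175 m².
Resultant F = γ·h_c·A = 12.3606 × 5.4325 × 1.1175 = 75.039 kN.
I_c = b·h³/12 = 1.5 × 0.745³/12 = 0.0516867 m⁴.
Centre of pressure: y_p = y_c + I_c/(y_c·A) = 5.4325 + 0.0516867/(5.4325 × 1.1175) = 5.4325 + 0.00851396 = 5.44101 m along the plane.
The resultant acts 0.3725 + 0.00851396 = 0.381014 m (along the plate) below the hinge at the top edge, so the moment about the hinge is M = F × 0.381014 = 75.039 × 0.381014 = 28.5909 kN·m.
A normal force at the bottom, 0.745 m from the hinge, must supply this moment: P = 28.5909/0.745 = 38.377 kN.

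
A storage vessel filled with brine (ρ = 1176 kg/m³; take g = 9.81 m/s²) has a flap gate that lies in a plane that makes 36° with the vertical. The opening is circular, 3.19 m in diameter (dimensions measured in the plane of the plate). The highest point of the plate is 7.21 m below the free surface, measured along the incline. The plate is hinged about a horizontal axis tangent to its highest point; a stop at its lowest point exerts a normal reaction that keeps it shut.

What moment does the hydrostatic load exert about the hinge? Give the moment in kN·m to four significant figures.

γ = ρg = 1176 × 9.81 / 1000 = 11.53656 kN/m³.
The plate makes 36° with the vertical, i.e. θ = 90° − 36° = 54° to the horizontal. Measuring y along the incline from the free-surface line, vertical depth h = y·sinθ with sinθ = 0.809017.
The centroid is at the centre, 1.595 m below the top of the plate, so y_c = 7.21 + 1.595 = 8.805 m and h_c = 8.805 × 0.809017 = 7.12339 m.
A = π(1.595)² = 7.99229 m².
Resultant F = γ·h_c·A = 11.53656 × 7.12339 × 7.99229 = 656.802 kN.
I_c = πr⁴/4 = π × 1.595⁴/4 = 5.08315 m⁴.
Centre of pressure: y_p = y_c + I_c/(y_c·A) = 8.805 + 5.08315/(8.805 × 7.99229) = 8.805 + 0.0722324 = 8.87723 m along the plane.
The resultant acts 1.595 + 0.0722324 = 1.66723 m (along the plate) below the hinge at the top edge, so the moment about the hinge is M = F × 1.66723 = 656.802 × 1.66723 = 1095.04 kN·m.

M ≈ 1095 kN·m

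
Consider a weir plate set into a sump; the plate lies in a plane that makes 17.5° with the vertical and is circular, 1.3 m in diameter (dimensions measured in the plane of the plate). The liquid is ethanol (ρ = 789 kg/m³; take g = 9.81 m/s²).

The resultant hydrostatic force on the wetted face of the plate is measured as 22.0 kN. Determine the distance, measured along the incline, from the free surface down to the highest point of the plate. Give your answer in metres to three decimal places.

γ = ρg = 789 × 9.81 / 1000 = 7.74009 kN/m³.
A = π(0.65)² = 1.32732 m².
From F = γ·h_c·A, the centroid depth is h_c = 22.0/(7.74009 × 1.32732) = 2.14142 m.
The plate makes 17.5° with the vertical, i.e. θ = 90° − 17.5° = 72.5° to the horizontal. Measuring y along the incline from the free-surface line, vertical depth h = y·sinθ with sinθ = 0.953717.
Along the incline, y_c = h_c/sinθ = 2.14142/0.953717 = 2.24534 m.
The centroid is at the centre, 0.65 m below the top of the plate, so the highest point sits at y_top = 2.24534 − 0.65 = 1.59534 m along the incline.

y_top ≈ 1.595 m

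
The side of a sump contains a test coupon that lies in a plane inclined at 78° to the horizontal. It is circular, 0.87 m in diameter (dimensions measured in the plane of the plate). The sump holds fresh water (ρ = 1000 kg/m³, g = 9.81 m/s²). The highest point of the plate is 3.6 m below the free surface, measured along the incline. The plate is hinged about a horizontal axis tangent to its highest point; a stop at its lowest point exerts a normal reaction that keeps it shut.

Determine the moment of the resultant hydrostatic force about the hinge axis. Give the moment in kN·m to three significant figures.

M ≈ 10.3 kN·m

γ = ρg = 1000 × 9.81 = 9810 N/m³ = 9.81 kN/m³.
Let θ = 78° be the plate's angle to the horizontal; measure y along the incline from where the plane meets the free surface. Vertical depth h = y·sinθ with sinθ = 0.978148.
The centroid is at the centre, 0.435 m below the top of the plate, so y_c = 3.6 + 0.435 = 4.035 m and h_c = 4.035 × 0.978148 = 3.94683 m.
A = π(0.435)² = 0.594468 m².
Resultant F = γ·h_c·A = 9.81 × 3.94683 × 0.594468 = 23.0169 kN.
I_c = πr⁴/4 = π × 0.435⁴/4 = 0.028122 m⁴.
Centre of pressure: y_p = y_c + I_c/(y_c·A) = 4.035 + 0.028122/(4.035 × 0.594468) = 4.035 + 0.011724 = 4.04672 m along the plane.
The resultant acts 0.435 + 0.011724 = 0.446724 m (along the plate) below the hinge at the top edge, so the moment about the hinge is M = F × 0.446724 = 23.0169 × 0.446724 = 10.2822 kN·m.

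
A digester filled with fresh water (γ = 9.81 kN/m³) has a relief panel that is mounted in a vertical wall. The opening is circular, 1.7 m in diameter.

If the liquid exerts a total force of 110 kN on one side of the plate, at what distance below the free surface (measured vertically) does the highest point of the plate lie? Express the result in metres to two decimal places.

γ = 9.81 kN/m³.
A = π(0.85)² = 2.2698 m².
From F = γ·h_c·A, the centroid depth is h_c = 110/(9.81 × 2.2698) = 4.9401 m.
The centroid is at the centre, 0.85 m below the top of the plate, so the highest point sits at h_top = 4.9401 − 0.85 = 4.0901 m below the surface.

d_top ≈ 4.09 m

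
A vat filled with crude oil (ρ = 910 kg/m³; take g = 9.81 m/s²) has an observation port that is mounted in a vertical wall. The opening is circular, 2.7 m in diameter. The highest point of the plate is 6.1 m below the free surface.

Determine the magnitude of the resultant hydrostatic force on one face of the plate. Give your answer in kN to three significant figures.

F ≈ 381 kN

γ = ρg = 910 × 9.81 / 1000 = 8.9271 kN/m³.
The centroid is at the centre, 1.35 m below the top of the plate, so the centroid depth is h_c = 6.1 + 1.35 = 7.45 m.
A = π(1.35)² = 5.72555 m².
Resultant F = γ·h_c·A = 8.9271 × 7.45 × 5.72555 = 380.789 kN.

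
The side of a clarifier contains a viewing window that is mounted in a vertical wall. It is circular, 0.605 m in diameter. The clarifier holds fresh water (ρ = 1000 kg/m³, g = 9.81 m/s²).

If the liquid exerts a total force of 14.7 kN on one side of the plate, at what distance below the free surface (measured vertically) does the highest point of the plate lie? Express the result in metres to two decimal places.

d_top ≈ 4.91 m

γ = ρg = 1000 × 9.81 = 9810 N/m³ = 9.81 kN/m³.
A = π(0.3025)² = 0.287475 m².
From F = γ·h_c·A, the centroid depth is h_c = 14.7/(9.81 × 0.287475) = 5.21253 m.
The centroid is at the centre, 0.3025 m below the top of the plate, so the highest point sits at h_top = 5.21253 − 0.3025 = 4.91003 m below the surface.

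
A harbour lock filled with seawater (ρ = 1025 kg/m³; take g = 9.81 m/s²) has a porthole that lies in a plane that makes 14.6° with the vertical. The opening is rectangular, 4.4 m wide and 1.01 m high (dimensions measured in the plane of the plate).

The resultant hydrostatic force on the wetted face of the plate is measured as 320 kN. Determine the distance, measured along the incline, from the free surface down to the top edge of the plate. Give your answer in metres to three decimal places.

y_top ≈ 6.895 m

γ = ρg = 1025 × 9.81 / 1000 = 10.05525 kN/m³.
A = 4.4 × 1.01 = 4.444 m².
From F = γ·h_c·A, the centroid depth is h_c = 320/(10.05525 × 4.444) = 7.16115 m.
The plate makes 14.6° with the vertical, i.e. θ = 90° − 14.6° = 75.4° to the horizontal. Measuring y along the incline from the free-surface line, vertical depth h = y·sinθ with sinθ = 0.967709.
Along the incline, y_c = h_c/sinθ = 7.16115/0.967709 = 7.40011 m.
The centroid lies 1.01/2 = 0.505 m below the top edge, so the top edge sits at y_top = 7.40011 − 0.505 = 6.89511 m along the incline.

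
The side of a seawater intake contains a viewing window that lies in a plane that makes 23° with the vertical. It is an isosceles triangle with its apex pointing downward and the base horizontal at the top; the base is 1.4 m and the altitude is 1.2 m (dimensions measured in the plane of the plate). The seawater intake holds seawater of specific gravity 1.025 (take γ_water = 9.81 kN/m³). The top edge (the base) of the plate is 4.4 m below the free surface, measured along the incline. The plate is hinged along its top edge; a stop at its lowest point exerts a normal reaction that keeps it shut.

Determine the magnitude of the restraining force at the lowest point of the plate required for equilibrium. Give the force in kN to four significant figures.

P ≈ 12.96 kN

γ = 1.025 × 9.81 = 10.05525 kN/m³.
The plate makes 23° with the vertical, i.e. θ = 90° − 23° = 67° to the horizontal. Measuring y along the incline from the free-surface line, vertical depth h = y·sinθ with sinθ = 0.920505.
With the apex down, the centroid sits h/3 = 1.2/3 = 0.4 m below the base (the top edge), so y_c = 4.4 + 0.4 = 4.8 m and h_c = 4.8 × 0.920505 = 4.41842 m.
A = ½ × 1.4 × 1.2 = 0.84 m².
Resultant F = γ·h_c·A = 10.05525 × 4.41842 × 0.84 = 37.3198 kN.
I_c = b·h³/36 = 1.4 × 1.2³/36 = 0.0672 m⁴.
Centre of pressure: y_p = y_c + I_c/(y_c·A) = 4.8 + 0.0672/(4.8 × 0.84) = 4.8 + 0.0166667 = 4.81667 m along the plane.
The resultant acts 0.4 + 0.0166667 = 0.416667 m (along the plate) below the hinge at the top edge, so the moment about the hinge is M = F × 0.416667 = 37.3198 × 0.416667 = 15.5499 kN·m.
A normal force at the bottom, 1.2 m from the hinge, must supply this moment: P = 15.5499/1.2 = 12.9582 kN.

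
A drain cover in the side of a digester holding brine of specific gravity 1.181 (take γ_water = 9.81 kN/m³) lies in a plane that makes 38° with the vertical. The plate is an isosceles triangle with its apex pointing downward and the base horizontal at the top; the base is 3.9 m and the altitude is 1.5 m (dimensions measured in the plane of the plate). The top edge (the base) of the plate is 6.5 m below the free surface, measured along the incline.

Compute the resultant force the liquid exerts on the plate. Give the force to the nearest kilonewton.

F ≈ 187 kN

γ = 1.181 × 9.81 = 11.58561 kN/m³.
The plate makes 38° with the vertical, i.e. θ = 90° − 38° = 52° to the horizontal. Measuring y along the incline from the free-surface line, vertical depth h = y·sinθ with sinθ = 0.788011.
With the apex down, the centroid sits h/3 = 1.5/3 = 0.5 m below the base (the top edge), so y_c = 6.5 + 0.5 = 7 m and h_c = 7 × 0.788011 = 5.51608 m.
A = ½ × 3.9 × 1.5 = 2.925 m².
Resultant F = γ·h_c·A = 11.58561 × 5.51608 × 2.925 = 186.928 kN.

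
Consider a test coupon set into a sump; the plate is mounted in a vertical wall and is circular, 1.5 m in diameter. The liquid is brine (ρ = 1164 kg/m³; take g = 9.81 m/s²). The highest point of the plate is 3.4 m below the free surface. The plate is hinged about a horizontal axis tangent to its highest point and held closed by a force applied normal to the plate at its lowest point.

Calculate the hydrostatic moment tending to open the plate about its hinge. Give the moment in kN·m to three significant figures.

γ = ρg = 1164 × 9.81 / 1000 = 11.41884 kN/m³.
The centroid is at the centre, 0.75 m below the top of the plate, so the centroid depth is h_c = 3.4 + 0.75 = 4.15 m.
A = π(0.75)² = 1.76715 m².
Resultant F = γ·h_c·A = 11.41884 × 4.15 × 1.76715 = 83.742 kN.
I_c = πr⁴/4 = π × 0.75⁴/4 = 0.248505 m⁴.
Centre of pressure: y_p = y_c + I_c/(y_c·A) = 4.15 + 0.248505/(4.15 × 1.76715) = 4.15 + 0.0338855 = 4.18389 m along the plane.
The resultant acts 0.75 + 0.0338855 = 0.783886 m (along the plate) below the hinge at the top edge, so the moment about the hinge is M = F × 0.783886 = 83.742 × 0.783886 = 65.6442 kN·m.

M ≈ 65.6 kN·m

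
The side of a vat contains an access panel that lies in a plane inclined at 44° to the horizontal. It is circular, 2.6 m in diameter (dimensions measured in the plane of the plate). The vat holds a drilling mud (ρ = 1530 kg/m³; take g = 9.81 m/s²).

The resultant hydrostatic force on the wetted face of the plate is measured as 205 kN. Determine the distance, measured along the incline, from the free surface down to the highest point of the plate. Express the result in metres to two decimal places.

γ = ρg = 1530 × 9.81 / 1000 = 15.0093 kN/m³.
A = π(1.3)² = 5.30929 m².
From F = γ·h_c·A, the centroid depth is h_c = 205/(15.0093 × 5.30929) = 2.57251 m.
Let θ = 44° be the plate's angle to the horizontal; measure y along the incline from where the plane meets the free surface. Vertical depth h = y·sinθ with sinθ = 0.694658.
Along the incline, y_c = h_c/sinθ = 2.57251/0.694658 = 3.70328 m.
The centroid is at the centre, 1.3 m below the top of the plate, so the highest point sits at y_top = 3.70328 − 1.3 = 2.40328 m along the incline.

y_top ≈ 2.40 m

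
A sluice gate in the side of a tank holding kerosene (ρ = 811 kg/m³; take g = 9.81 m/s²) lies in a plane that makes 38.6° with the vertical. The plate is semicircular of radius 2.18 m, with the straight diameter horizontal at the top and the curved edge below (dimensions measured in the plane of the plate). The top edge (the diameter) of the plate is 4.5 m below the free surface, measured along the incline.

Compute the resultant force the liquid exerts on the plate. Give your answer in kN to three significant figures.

γ = ρg = 811 × 9.81 / 1000 = 7.95591 kN/m³.
The plate makes 38.6° with the vertical, i.e. θ = 90° − 38.6° = 51.4° to the horizontal. Measuring y along the incline from the free-surface line, vertical depth h = y·sinθ with sinθ = 0.781520.
The centroid of a semicircle lies 4r/(3π) = 0.925221 m from the diameter, here below the top edge, so y_c = 4.5 + 0.925221 = 5.42522 m and h_c = 5.42522 × 0.781520 = 4.23992 m.
A = πr²/2 = π × 2.18²/2 = 7.46505 m².
Resultant F = γ·h_c·A = 7.95591 × 4.23992 × 7.46505 = 251.814 kN.

F ≈ 252 kN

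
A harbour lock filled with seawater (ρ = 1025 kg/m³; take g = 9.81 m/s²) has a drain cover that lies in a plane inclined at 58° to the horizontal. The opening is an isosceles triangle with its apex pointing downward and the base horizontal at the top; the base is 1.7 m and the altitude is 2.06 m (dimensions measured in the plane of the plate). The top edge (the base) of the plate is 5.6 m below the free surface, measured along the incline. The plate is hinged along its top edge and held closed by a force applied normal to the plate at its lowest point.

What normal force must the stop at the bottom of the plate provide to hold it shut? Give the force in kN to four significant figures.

P ≈ 33.00 kN

γ = ρg = 1025 × 9.81 / 1000 = 10.05525 kN/m³.
Let θ = 58° be the plate's angle to the horizontal; measure y along the incline from where the plane meets the free surface. Vertical depth h = y·sinθ with sinθ = 0.848048.
With the apex down, the centroid sits h/3 = 2.06/3 = 0.686667 m below the base (the top edge), so y_c = 5.6 + 0.686667 = 6.28667 m and h_c = 6.28667 × 0.848048 = 5.3314 m.
A = ½ × 1.7 × 2.06 = 1.751 m².
Resultant F = γ·h_c·A = 10.05525 × 5.3314 × 1.751 = 93.8686 kN.
I_c = b·h³/36 = 1.7 × 2.06³/36 = 0.412808 m⁴.
Centre of pressure: y_p = y_c + I_c/(y_c·A) = 6.28667 + 0.412808/(6.28667 × 1.751) = 6.28667 + 0.0375009 = 6.32417 m along the plane.
The resultant acts 0.686667 + 0.0375009 = 0.724168 m (along the plate) below the hinge at the top edge, so the moment about the hinge is M = F × 0.724168 = 93.8686 × 0.724168 = 67.9766 kN·m.
A normal force at the bottom, 2.06 m from the hinge, must supply this moment: P = 67.9766/2.06 = 32.9983 kN.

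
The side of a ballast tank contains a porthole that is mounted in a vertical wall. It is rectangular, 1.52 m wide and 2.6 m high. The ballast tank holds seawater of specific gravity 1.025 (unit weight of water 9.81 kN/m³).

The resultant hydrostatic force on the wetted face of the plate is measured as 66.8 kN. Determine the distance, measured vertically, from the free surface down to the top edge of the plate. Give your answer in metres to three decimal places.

γ = 1.025 × 9.81 = 10.05525 kN/m³.
A = 1.52 × 2.6 = 3.952 m².
From F = γ·h_c·A, the centroid depth is h_c = 66.8/(10.05525 × 3.952) = 1.681 m.
The centroid lies 2.6/2 = 1.3 m below the top edge, so the top edge sits at h_top = 1.681 − 1.3 = 0.381 m below the surface.

d_top ≈ 0.381 m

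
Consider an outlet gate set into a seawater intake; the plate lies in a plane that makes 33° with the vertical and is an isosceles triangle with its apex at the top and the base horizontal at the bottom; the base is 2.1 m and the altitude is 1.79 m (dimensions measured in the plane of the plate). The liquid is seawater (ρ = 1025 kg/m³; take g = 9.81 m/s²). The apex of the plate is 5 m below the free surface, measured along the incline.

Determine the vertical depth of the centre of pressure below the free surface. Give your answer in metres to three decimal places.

γ = ρg = 1025 × 9.81 / 1000 = 10.05525 kN/m³.
The plate makes 33° with the vertical, i.e. θ = 90° − 33° = 57° to the horizontal. Measuring y along the incline from the free-surface line, vertical depth h = y·sinθ with sinθ = 0.838671.
With the apex up, the centroid sits 2h/3 = 2 × 1.79/3 = 1.19333 m below the apex, so y_c = 5 + 1.19333 = 6.19333 m and h_c = 6.19333 × 0.838671 = 5.19417 m.
A = ½ × 2.1 × 1.79 = 1.8795 m².
Resultant F = γ·h_c·A = 10.05525 × 5.19417 × 1.8795 = 98.1638 kN.
I_c = b·h³/36 = 2.1 × 1.79³/36 = 0.334561 m⁴.
Centre of pressure: y_p = y_c + I_c/(y_c·A) = 6.19333 + 0.334561/(6.19333 × 1.8795) = 6.19333 + 0.0287415 = 6.22207 m along the plane.
Vertically, h_p = y_p·sinθ = 6.22207 × 0.838671 = 5.21827 m.

h_p = 5.218 m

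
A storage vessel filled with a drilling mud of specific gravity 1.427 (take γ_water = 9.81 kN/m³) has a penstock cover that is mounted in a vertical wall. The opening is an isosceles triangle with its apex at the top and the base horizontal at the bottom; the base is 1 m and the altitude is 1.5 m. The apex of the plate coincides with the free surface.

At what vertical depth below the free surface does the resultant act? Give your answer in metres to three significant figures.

γ = 1.427 × 9.81 = 13.99887 kN/m³.
With the apex up, the centroid sits 2h/3 = 2 × 1.5/3 = 1 m below the apex, so the centroid depth is h_c = 1 m.
A = ½ × 1 × 1.5 = 0.75 m².
Resultant F = γ·h_c·A = 13.99887 × 1 × 0.75 = 10.4992 kN.
I_c = b·h³/36 = 1 × 1.5³/36 = 0.09375 m⁴.
Centre of pressure: y_p = y_c + I_c/(y_c·A) = 1 + 0.09375/(1 × 0.75) = 1 + 0.125 = 1.125 m along the plane.

h_p = 1.13 m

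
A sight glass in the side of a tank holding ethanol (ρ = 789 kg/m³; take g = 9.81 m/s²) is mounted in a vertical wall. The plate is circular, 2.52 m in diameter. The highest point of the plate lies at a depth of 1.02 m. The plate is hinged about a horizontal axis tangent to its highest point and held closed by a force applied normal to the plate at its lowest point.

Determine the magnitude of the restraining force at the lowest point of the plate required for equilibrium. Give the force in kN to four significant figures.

γ = ρg = 789 × 9.81 / 1000 = 7.74009 kN/m³.
The centroid is at the centre, 1.26 m below the top of the plate, so the centroid depth is h_c = 1.02 + 1.26 = 2.28 m.
A = π(1.26)² = 4.98759 m².
Resultant F = γ·h_c·A = 7.74009 × 2.28 × 4.98759 = 88.018 kN.
I_c = πr⁴/4 = π × 1.26⁴/4 = 1.97958 m⁴.
Centre of pressure: y_p = y_c + I_c/(y_c·A) = 2.28 + 1.97958/(2.28 × 4.98759) = 2.28 + 0.174079 = 2.45408 m along the plane.
The resultant acts 1.26 + 0.174079 = 1.43408 m (along the plate) below the hinge at the top edge, so the moment about the hinge is M = F × 1.43408 = 88.018 × 1.43408 = 126.225 kN·m.
A normal force at the bottom, 2.52 m from the hinge, must supply this moment: P = 126.225/2.52 = 50.0893 kN.

P ≈ 50.09 kN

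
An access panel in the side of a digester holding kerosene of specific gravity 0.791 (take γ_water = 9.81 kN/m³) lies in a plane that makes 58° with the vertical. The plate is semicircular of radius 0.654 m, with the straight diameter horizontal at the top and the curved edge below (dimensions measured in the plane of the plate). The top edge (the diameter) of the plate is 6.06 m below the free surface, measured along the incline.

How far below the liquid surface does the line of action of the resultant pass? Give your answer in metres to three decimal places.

h_p = 3.361 m

γ = 0.791 × 9.81 = 7.75971 kN/m³.
The plate makes 58° with the vertical, i.e. θ = 90° − 58° = 32° to the horizontal. Measuring y along the incline from the free-surface line, vertical depth h = y·sinθ with sinθ = 0.529919.
The centroid of a semicircle lies 4r/(3π) = 0.277566 m from the diameter, here below the top edge, so y_c = 6.06 + 0.277566 = 6.33757 m and h_c = 6.33757 × 0.529919 = 3.3584 m.
A = πr²/2 = π × 0.654²/2 = 0.671855 m².
Resultant F = γ·h_c·A = 7.75971 × 3.3584 × 0.671855 = 17.5087 kN.
I_c = (π/8 − 8/(9π))·r⁴ = 0.109757 × 0.654⁴ = 0.0200791 m⁴.
Centre of pressure: y_p = y_c + I_c/(y_c·A) = 6.33757 + 0.0200791/(6.33757 × 0.671855) = 6.33757 + 0.0047157 = 6.34229 m along the plane.
Vertically, h_p = y_p·sinθ = 6.34229 × 0.529919 = 3.3609 m.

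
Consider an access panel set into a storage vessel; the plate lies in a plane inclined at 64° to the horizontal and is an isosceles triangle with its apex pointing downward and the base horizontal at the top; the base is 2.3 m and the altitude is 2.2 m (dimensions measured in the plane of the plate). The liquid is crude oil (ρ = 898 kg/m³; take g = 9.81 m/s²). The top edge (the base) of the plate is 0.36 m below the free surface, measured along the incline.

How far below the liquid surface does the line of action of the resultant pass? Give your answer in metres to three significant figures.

γ = ρg = 898 × 9.81 / 1000 = 8.80938 kN/m³.
Let θ = 64° be the plate's angle to the horizontal; measure y along the incline from where the plane meets the free surface. Vertical depth h = y·sinθ with sinθ = 0.898794.
With the apex down, the centroid sits h/3 = 2.2/3 = 0.733333 m below the base (the top edge), so y_c = 0.36 + 0.733333 = 1.09333 m and h_c = 1.09333 × 0.898794 = 0.982678 m.
A = ½ × 2.3 × 2.2 = 2.53 m².
Resultant F = γ·h_c·A = 8.80938 × 0.982678 × 2.53 = 21.9017 kN.
I_c = b·h³/36 = 2.3 × 2.2³/36 = 0.680289 m⁴.
Centre of pressure: y_p = y_c + I_c/(y_c·A) = 1.09333 + 0.680289/(1.09333 × 2.53) = 1.09333 + 0.245936 = 1.33927 m along the plane.
Vertically, h_p = y_p·sinθ = 1.33927 × 0.898794 = 1.20373 m.

h_p = 1.20 m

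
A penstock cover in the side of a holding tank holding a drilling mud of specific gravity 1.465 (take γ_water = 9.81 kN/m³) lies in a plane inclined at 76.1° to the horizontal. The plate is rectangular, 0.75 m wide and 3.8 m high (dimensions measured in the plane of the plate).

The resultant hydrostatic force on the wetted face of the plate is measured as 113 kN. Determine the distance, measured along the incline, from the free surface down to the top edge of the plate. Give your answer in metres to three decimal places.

γ = 1.465 × 9.81 = 14.37165 kN/m³.
A = 0.75 × 3.8 = 2.85 m².
From F = γ·h_c·A, the centroid depth is h_c = 113/(14.37165 × 2.85) = 2.75884 m.
Let θ = 76.1° be the plate's angle to the horizontal; measure y along the incline from where the plane meets the free surface. Vertical depth h = y·sinθ with sinθ = 0.970716.
Along the incline, y_c = h_c/sinθ = 2.75884/0.970716 = 2.84207 m.
The centroid lies 3.8/2 = 1.9 m below the top edge, so the top edge sits at y_top = 2.84207 − 1.9 = 0.94207 m along the incline.

y_top ≈ 0.942 m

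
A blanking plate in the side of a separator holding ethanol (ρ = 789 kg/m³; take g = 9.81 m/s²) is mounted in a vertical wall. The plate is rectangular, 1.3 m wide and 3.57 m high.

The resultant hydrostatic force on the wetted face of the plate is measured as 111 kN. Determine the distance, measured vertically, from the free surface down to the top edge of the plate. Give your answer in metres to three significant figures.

d_top ≈ 1.31 m

γ = ρg = 789 × 9.81 / 1000 = 7.74009 kN/m³.
A = 1.3 × 3.57 = 4.641 m².
From F = γ·h_c·A, the centroid depth is h_c = 111/(7.74009 × 4.641) = 3.09005 m.
The centroid lies 3.57/2 = 1.785 m below the top edge, so the top edge sits at h_top = 3.09005 − 1.785 = 1.30505 m below the surface.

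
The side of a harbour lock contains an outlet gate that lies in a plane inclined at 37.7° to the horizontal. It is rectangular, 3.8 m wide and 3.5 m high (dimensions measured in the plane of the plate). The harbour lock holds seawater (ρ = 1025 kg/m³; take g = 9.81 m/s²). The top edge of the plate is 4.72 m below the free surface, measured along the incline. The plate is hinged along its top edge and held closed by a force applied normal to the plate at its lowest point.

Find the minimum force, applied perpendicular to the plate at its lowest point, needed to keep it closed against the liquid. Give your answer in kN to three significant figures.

γ = ρg = 1025 × 9.81 / 1000 = 10.05525 kN/m³.
Let θ = 37.7° be the plate's angle to the horizontal; measure y along the incline from where the plane meets the free surface. Vertical depth h = y·sinθ with sinθ = 0.611527.
The centroid lies 3.5/2 = 1.75 m below the top edge, so y_c = 4.72 + 1.75 = 6.47 m and h_c = 6.47 × 0.611527 = 3.95658 m.
A = 3.8 × 3.5 = 13.3 m².
Resultant F = γ·h_c·A = 10.05525 × 3.95658 × 13.3 = 529.133 kN.
I_c = b·h³/12 = 3.8 × 3.5³/12 = 13.5771 m⁴.
Centre of pressure: y_p = y_c + I_c/(y_c·A) = 6.47 + 13.5771/(6.47 × 13.3) = 6.47 + 0.15778 = 6.62778 m along the plane.
The resultant acts 1.75 + 0.15778 = 1.90778 m (along the plate) below the hinge at the top edge, so the moment about the hinge is M = F × 1.90778 = 529.133 × 1.90778 = 1009.47 kN·m.
A normal force at the bottom, 3.5 m from the hinge, must supply this moment: P = 1009.47/3.5 = 288.42 kN.

P ≈ 288 kN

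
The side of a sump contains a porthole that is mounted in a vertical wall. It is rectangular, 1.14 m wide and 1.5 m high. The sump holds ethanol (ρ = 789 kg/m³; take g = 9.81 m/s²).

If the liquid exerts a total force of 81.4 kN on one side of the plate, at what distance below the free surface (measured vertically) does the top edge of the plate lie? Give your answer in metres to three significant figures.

d_top ≈ 5.40 m

γ = ρg = 789 × 9.81 / 1000 = 7.74009 kN/m³.
A = 1.14 × 1.5 = 1.71 m².
From F = γ·h_c·A, the centroid depth is h_c = 81.4/(7.74009 × 1.71) = 6.1501 m.
The centroid lies 1.5/2 = 0.75 m below the top edge, so the top edge sits at h_top = 6.1501 − 0.75 = 5.4001 m below the surface.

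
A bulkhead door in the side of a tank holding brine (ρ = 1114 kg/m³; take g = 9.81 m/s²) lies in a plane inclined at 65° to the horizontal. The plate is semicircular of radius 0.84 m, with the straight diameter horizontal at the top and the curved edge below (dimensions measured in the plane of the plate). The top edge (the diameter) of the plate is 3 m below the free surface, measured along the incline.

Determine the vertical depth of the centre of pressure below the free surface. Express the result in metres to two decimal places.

h_p = 3.06 m

γ = ρg = 1114 × 9.81 / 1000 = 10.92834 kN/m³.
Let θ = 65° be the plate's angle to the horizontal; measure y along the incline from where the plane meets the free surface. Vertical depth h = y·sinθ with sinθ = 0.906308.
The centroid of a semicircle lies 4r/(3π) = 0.356507 m from the diameter, here below the top edge, so y_c = 3 + 0.356507 = 3.35651 m and h_c = 3.35651 × 0.906308 = 3.04203 m.
A = πr²/2 = π × 0.84²/2 = 1.10835 m².
Resultant F = γ·h_c·A = 10.92834 × 3.04203 × 1.10835 = 36.8464 kN.
I_c = (π/8 − 8/(9π))·r⁴ = 0.109757 × 0.84⁴ = 0.0546449 m⁴.
Centre of pressure: y_p = y_c + I_c/(y_c·A) = 3.35651 + 0.0546449/(3.35651 × 1.10835) = 3.35651 + 0.0146887 = 3.3712 m along the plane.
Vertically, h_p = y_p·sinθ = 3.3712 × 0.906308 = 3.05535 m.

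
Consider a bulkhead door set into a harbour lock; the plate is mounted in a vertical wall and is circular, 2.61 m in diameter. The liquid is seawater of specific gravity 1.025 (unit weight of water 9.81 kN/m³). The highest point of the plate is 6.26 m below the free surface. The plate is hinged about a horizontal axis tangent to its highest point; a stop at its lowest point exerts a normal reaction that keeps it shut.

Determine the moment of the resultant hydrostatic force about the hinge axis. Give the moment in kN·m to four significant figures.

M ≈ 554.0 kN·m

γ = 1.025 × 9.81 = 10.05525 kN/m³.
The centroid is at the centre, 1.305 m below the top of the plate, so the centroid depth is h_c = 6.26 + 1.305 = 7.565 m.
A = π(1.305)² = 5.35021 m².
Resultant F = γ·h_c·A = 10.05525 × 7.565 × 5.35021 = 406.98 kN.
I_c = πr⁴/4 = π × 1.305⁴/4 = 2.27789 m⁴.
Centre of pressure: y_p = y_c + I_c/(y_c·A) = 7.565 + 2.27789/(7.565 × 5.35021) = 7.565 + 0.0562799 = 7.62128 m along the plane.
The resultant acts 1.305 + 0.0562799 = 1.36128 m (along the plate) below the hinge at the top edge, so the moment about the hinge is M = F × 1.36128 = 406.98 × 1.36128 = 554.014 kN·m.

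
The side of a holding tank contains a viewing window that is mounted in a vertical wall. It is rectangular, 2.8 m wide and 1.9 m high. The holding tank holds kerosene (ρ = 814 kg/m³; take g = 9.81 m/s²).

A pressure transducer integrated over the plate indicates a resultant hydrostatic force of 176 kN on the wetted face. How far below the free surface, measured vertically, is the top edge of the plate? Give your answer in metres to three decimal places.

γ = ρg = 814 × 9.81 / 1000 = 7.98534 kN/m³.
A = 2.8 × 1.9 = 5.32 m².
From F = γ·h_c·A, the centroid depth is h_c = 176/(7.98534 × 5.32) = 4.14293 m.
The centroid lies 1.9/2 = 0.95 m below the top edge, so the top edge sits at h_top = 4.14293 − 0.95 = 3.19293 m below the surface.

d_top ≈ 3.193 m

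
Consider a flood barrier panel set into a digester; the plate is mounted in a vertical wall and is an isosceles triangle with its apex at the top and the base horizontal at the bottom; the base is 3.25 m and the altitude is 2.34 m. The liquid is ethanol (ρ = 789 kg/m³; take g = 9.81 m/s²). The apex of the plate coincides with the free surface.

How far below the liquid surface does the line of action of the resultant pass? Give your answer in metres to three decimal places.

h_p = 1.755 m

γ = ρg = 789 × 9.81 / 1000 = 7.74009 kN/m³.
With the apex up, the centroid sits 2h/3 = 2 × 2.34/3 = 1.56 m below the apex, so the centroid depth is h_c = 1.56 m.
A = ½ × 3.25 × 2.34 = 3.8025 m².
Resultant F = γ·h_c·A = 7.74009 × 1.56 × 3.8025 = 45.9134 kN.
I_c = b·h³/36 = 3.25 × 2.34³/36 = 1.15672 m⁴.
Centre of pressure: y_p = y_c + I_c/(y_c·A) = 1.56 + 1.15672/(1.56 × 3.8025) = 1.56 + 0.195 = 1.755 m along the plane.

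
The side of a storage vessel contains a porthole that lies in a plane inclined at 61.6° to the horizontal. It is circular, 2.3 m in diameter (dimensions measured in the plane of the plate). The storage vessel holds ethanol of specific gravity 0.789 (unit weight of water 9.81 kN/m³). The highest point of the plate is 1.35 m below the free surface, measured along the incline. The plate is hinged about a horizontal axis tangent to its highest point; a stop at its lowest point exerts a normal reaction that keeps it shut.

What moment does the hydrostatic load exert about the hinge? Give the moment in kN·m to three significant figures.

γ = 0.789 × 9.81 = 7.74009 kN/m³.
Let θ = 61.6° be the plate's angle to the horizontal; measure y along the incline from where the plane meets the free surface. Vertical depth h = y·sinθ with sinθ = 0.879649.
The centroid is at the centre, 1.15 m below the top of the plate, so y_c = 1.35 + 1.15 = 2.5 m and h_c = 2.5 × 0.879649 = 2.19912 m.
A = π(1.15)² = 4.15476 m².
Resultant F = γ·h_c·A = 7.74009 × 2.19912 × 4.15476 = 70.7198 kN.
I_c = πr⁴/4 = π × 1.15⁴/4 = 1.37367 m⁴.
Centre of pressure: y_p = y_c + I_c/(y_c·A) = 2.5 + 1.37367/(2.5 × 4.15476) = 2.5 + 0.13225 = 2.63225 m along the plane.
The resultant acts 1.15 + 0.13225 = 1.28225 m (along the plate) below the hinge at the top edge, so the moment about the hinge is M = F × 1.28225 = 70.7198 × 1.28225 = 90.6805 kN·m.

M ≈ 90.7 kN·m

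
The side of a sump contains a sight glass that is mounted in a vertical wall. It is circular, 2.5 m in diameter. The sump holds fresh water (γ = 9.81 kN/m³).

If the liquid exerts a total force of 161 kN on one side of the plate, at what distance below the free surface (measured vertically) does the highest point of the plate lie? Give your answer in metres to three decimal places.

γ = 9.81 kN/m³.
A = π(1.25)² = 4.90874 m².
From F = γ·h_c·A, the centroid depth is h_c = 161/(9.81 × 4.90874) = 3.34339 m.
The centroid is at the centre, 1.25 m below the top of the plate, so the highest point sits at h_top = 3.34339 − 1.25 = 2.09339 m below the surface.

d_top ≈ 2.093 m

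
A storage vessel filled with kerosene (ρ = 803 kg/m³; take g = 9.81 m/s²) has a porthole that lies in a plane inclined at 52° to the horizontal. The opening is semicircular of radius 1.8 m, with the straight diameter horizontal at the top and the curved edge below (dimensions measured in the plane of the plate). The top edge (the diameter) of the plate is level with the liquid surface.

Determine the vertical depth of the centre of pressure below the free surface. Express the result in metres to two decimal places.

h_p = 0.84 m

γ = ρg = 803 × 9.81 / 1000 = 7.87743 kN/m³.
Let θ = 52° be the plate's angle to the horizontal; measure y along the incline from where the plane meets the free surface. Vertical depth h = y·sinθ with sinθ = 0.788011.
The centroid of a semicircle lies 4r/(3π) = 0.763944 m from the diameter, here below the top edge, so y_c = 0.763944 m and h_c = 0.763944 × 0.788011 = 0.601996 m.
A = πr²/2 = π × 1.8²/2 = 5.08938 m².
Resultant F = γ·h_c·A = 7.87743 × 0.601996 × 5.08938 = 24.1348 kN.
I_c = (π/8 − 8/(9π))·r⁴ = 0.109757 × 1.8⁴ = 1.15219 m⁴.
Centre of pressure: y_p = y_c + I_c/(y_c·A) = 0.763944 + 1.15219/(0.763944 × 5.08938) = 0.763944 + 0.296345 = 1.06029 m along the plane.
Vertically, h_p = y_p·sinθ = 1.06029 × 0.788011 = 0.83552 m.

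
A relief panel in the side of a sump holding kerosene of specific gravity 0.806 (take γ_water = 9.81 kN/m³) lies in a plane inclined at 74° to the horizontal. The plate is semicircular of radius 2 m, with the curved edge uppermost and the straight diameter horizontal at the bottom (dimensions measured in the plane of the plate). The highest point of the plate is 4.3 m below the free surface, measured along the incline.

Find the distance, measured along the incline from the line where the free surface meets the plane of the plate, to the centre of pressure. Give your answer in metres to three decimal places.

y_p = 5.502 m

γ = 0.806 × 9.81 = 7.90686 kN/m³.
Let θ = 74° be the plate's angle to the horizontal; measure y along the incline from where the plane meets the free surface. Vertical depth h = y·sinθ with sinθ = 0.961262.
The centroid lies 4r/(3π) = 0.848826 m above the diameter, so r − 4r/(3π) = 2 − 0.848826 = 1.15117 m below the topmost point, so y_c = 4.3 + 1.15117 = 5.45117 m and h_c = 5.45117 × 0.961262 = 5.24 m.
A = πr²/2 = π × 2²/2 = 6.28319 m².
Resultant F = γ·h_c·A = 7.90686 × 5.24 × 6.28319 = 260.325 kN.
I_c = (π/8 − 8/(9π))·r⁴ = 0.109757 × 2⁴ = 1.75611 m⁴.
Centre of pressure: y_p = y_c + I_c/(y_c·A) = 5.45117 + 1.75611/(5.45117 × 6.28319) = 5.45117 + 0.0512722 = 5.50244 m along the plane.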